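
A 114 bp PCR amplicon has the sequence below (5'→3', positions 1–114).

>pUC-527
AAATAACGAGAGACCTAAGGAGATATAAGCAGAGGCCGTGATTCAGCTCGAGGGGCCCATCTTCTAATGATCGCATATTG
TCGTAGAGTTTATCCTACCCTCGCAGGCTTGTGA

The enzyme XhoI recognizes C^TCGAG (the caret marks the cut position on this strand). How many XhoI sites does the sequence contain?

1

CTCGAG occurs starting at position 47.
XhoI cuts at 1 site.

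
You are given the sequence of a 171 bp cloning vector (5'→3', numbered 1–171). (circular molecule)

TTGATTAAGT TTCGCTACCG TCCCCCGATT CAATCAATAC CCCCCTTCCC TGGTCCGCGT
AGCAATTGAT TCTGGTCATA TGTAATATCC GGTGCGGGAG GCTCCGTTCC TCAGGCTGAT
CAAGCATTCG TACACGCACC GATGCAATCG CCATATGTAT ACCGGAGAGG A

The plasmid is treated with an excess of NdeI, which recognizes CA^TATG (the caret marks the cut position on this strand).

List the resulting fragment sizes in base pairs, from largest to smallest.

NdeI sites (CATATG) start at positions 77, 152.
NdeI cuts after base 2 of each site, so after positions 78, 153.
Circular molecule, 2 cuts → 2 fragments:
  79–153 → 75 bp
  154–171 then 1–78 → 18 + 78 = 96 bp
Sorted largest to smallest: 96, 75 bp.

96, 75 bp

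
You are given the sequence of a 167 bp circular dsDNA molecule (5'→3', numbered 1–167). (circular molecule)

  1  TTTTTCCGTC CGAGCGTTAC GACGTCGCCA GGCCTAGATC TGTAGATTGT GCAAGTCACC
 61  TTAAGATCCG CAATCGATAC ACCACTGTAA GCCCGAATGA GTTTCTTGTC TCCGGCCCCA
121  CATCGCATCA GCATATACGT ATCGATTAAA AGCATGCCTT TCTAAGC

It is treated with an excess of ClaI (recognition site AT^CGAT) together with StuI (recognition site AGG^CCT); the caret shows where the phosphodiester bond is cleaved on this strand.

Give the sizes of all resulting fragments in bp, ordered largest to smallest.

68, 57, 42 bp

ClaI sites (ATCGAT) start at positions 73, 141.
ClaI cuts after base 2 of each site, so after positions 74, 142.
The StuI site (AGGCCT) starts at position 30.
StuI cuts after base 3 of each site, so after position 32.
Combined cut positions: 32, 74, 142.
Circular molecule, 3 cuts → 3 fragments:
  33–74 → 42 bp
  75–142 → 68 bp
  143–167 then 1–32 → 25 + 32 = 57 bp
Sorted largest to smallest: 68, 57, 42 bp.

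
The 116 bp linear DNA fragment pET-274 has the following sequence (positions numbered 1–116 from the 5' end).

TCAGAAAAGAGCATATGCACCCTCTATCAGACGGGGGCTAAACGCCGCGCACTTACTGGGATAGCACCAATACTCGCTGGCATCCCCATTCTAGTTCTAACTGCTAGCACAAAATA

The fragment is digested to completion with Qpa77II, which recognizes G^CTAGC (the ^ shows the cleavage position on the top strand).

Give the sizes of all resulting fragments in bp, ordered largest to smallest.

The Qpa77II site (GCTAGC) starts at position 103.
Qpa77II cuts after the first base of each site, so after position 103.
Linear molecule, 1 cut → 2 fragments:
  1–103 → 103 bp
  104–116 → 13 bp
Sorted largest to smallest: 103, 13 bp.

103, 13 bp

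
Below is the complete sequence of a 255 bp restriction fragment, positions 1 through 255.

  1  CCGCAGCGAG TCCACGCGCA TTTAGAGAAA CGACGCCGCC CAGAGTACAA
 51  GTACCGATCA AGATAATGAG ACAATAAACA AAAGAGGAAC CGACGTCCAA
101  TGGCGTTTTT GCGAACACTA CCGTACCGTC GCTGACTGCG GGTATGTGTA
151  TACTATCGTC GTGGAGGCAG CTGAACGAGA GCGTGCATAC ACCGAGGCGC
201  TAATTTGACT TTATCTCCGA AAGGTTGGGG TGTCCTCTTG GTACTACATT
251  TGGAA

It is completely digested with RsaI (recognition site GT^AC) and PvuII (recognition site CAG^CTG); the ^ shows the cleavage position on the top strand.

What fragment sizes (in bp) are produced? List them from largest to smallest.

RsaI sites (GTAC) start at positions 45, 51, 123, 241.
RsaI cuts after base 2 of each site, so after positions 46, 52, 124, 242.
The PvuII site (CAGCTG) starts at position 168.
PvuII cuts after base 3 of each site, so after position 170.
Combined cut positions: 46, 52, 124, 170, 242.
Linear molecule, 5 cuts → 6 fragments:
  1–46 → 46 bp
  47–52 → 6 bp
  53–124 → 72 bp
  125–170 → 46 bp
  171–242 → 72 bp
  243–255 → 13 bp
Sorted largest to smallest: 72, 72, 46, 46, 13, 6 bp.

72, 72, 46, 46, 13, 6 bp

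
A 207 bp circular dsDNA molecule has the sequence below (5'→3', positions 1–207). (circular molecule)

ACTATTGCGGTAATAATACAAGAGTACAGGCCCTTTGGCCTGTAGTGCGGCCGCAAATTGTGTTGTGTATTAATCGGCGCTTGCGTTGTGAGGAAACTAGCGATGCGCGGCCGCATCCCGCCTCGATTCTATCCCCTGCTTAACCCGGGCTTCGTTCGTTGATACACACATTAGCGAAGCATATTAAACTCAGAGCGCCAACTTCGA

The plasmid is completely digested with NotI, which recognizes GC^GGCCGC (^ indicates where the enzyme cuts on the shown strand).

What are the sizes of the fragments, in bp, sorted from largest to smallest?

NotI sites (GCGGCCGC) start at positions 47, 107.
NotI cuts after base 2 of each site, so after positions 48, 108.
Circular molecule, 2 cuts → 2 fragments:
  49–108 → 60 bp
  109–207 then 1–48 → 99 + 48 = 147 bp
Sorted largest to smallest: 147, 60 bp.

147, 60 bp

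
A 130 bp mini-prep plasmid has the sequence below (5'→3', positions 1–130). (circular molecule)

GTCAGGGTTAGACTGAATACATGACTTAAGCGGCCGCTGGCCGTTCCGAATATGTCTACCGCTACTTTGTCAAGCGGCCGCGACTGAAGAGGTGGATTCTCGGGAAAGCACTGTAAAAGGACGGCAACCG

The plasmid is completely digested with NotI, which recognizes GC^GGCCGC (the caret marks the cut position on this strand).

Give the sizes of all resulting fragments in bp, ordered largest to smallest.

86, 44 bp

NotI sites (GCGGCCGC) start at positions 30, 74.
NotI cuts after base 2 of each site, so after positions 31, 75.
Circular molecule, 2 cuts → 2 fragments:
  32–75 → 44 bp
  76–130 then 1–31 → 55 + 31 = 86 bp
Sorted largest to smallest: 86, 44 bp.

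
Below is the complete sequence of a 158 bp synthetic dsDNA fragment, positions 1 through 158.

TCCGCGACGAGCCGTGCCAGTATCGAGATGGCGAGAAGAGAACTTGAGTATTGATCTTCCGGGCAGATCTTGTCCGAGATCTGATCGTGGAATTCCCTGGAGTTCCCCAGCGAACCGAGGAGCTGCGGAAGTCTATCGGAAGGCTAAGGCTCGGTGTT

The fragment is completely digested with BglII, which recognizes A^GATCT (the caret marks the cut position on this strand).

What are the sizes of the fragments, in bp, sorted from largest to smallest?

81, 65, 12 bp

BglII sites (AGATCT) start at positions 65, 77.
BglII cuts after the first base of each site, so after positions 65, 77.
Linear molecule, 2 cuts → 3 fragments:
  1–65 → 65 bp
  66–77 → 12 bp
  78–158 → 81 bp
Sorted largest to smallest: 81, 65, 12 bp.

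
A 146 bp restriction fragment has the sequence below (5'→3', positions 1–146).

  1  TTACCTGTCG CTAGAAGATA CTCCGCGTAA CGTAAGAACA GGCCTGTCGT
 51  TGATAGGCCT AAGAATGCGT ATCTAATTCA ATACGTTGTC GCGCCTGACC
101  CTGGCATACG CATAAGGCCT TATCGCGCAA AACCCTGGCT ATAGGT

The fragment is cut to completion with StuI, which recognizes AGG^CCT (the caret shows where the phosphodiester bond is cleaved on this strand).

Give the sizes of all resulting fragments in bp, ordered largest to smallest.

60, 42, 29, 15 bp

StuI sites (AGGCCT) start at positions 40, 55, 115.
StuI cuts after base 3 of each site, so after positions 42, 57, 117.
Linear molecule, 3 cuts → 4 fragments:
  1–42 → 42 bp
  43–57 → 15 bp
  58–117 → 60 bp
  118–146 → 29 bp
Sorted largest to smallest: 60, 42, 29, 15 bp.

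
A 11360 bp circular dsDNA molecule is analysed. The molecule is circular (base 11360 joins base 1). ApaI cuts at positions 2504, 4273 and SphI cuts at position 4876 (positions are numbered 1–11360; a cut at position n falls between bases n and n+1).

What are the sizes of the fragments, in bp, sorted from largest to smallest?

Combined cut positions (sorted): 2504, 4273, 4876.
Circular molecule, 3 cuts → 3 fragments:
  4273 − 2504 = 1769 bp
  4876 − 4273 = 603 bp
  wrap: 11360 − 4876 + 2504 = 8988 bp
Sorted largest to smallest: 8988, 1769, 603 bp.

8988, 1769, 603 bp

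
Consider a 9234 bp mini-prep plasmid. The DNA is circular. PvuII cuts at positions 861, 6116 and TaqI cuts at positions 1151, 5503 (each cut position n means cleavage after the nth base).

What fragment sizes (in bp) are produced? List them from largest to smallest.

4352, 3979, 613, 290 bp

Combined cut positions (sorted): 861, 1151, 5503, 6116.
Circular molecule, 4 cuts → 4 fragments:
  1151 − 861 = 290 bp
  5503 − 1151 = 4352 bp
  6116 − 5503 = 613 bp
  wrap: 9234 − 6116 + 861 = 3979 bp
Sorted largest to smallest: 4352, 3979, 613, 290 bp.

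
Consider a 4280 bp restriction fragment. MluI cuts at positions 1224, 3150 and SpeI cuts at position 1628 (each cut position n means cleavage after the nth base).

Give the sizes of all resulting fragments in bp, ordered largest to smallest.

1522, 1224, 1130, 404 bp

Combined cut positions (sorted): 1224, 1628, 3150.
Linear molecule, 3 cuts → 4 fragments:
  1224 − 0 = 1224 bp
  1628 − 1224 = 404 bp
  3150 − 1628 = 1522 bp
  4280 − 3150 = 1130 bp
Sorted largest to smallest: 1522, 1224, 1130, 404 bp.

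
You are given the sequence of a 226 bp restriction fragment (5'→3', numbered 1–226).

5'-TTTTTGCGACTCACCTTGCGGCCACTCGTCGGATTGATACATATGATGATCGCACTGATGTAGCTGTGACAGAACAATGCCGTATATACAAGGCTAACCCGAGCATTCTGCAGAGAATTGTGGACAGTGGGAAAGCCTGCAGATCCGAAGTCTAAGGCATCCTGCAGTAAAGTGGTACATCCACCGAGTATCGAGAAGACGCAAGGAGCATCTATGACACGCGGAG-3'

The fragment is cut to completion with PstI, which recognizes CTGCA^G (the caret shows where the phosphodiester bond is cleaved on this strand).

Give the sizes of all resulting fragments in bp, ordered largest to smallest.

112, 60, 29, 25 bp

PstI sites (CTGCAG) start at positions 108, 137, 162.
PstI cuts after base 5 of each site (before the last base), so after positions 112, 141, 166.
Linear molecule, 3 cuts → 4 fragments:
  1–112 → 112 bp
  113–141 → 29 bp
  142–166 → 25 bp
  167–226 → 60 bp
Sorted largest to smallest: 112, 60, 29, 25 bp.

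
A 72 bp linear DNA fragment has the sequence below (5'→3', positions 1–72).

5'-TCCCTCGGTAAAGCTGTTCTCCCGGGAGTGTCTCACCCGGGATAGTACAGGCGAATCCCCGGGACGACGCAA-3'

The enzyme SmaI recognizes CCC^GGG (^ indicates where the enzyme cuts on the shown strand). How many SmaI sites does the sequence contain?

3

CCCGGG occurs starting at positions 21, 36, 58.
SmaI cuts at 3 sites.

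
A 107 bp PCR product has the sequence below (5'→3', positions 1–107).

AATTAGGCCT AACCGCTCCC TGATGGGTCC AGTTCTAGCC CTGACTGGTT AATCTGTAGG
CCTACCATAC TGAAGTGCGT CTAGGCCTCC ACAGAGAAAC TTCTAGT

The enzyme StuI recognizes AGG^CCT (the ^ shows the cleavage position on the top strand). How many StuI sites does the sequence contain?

AGGCCT occurs starting at positions 5, 58, 83.
StuI cuts at 3 sites.

3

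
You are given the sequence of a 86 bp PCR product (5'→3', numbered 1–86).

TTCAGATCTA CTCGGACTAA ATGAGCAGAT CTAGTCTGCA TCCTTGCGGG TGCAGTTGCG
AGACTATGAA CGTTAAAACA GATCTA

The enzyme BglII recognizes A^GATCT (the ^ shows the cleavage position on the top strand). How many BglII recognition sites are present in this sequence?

3

AGATCT occurs starting at positions 4, 27, 80.
BglII cuts at 3 sites.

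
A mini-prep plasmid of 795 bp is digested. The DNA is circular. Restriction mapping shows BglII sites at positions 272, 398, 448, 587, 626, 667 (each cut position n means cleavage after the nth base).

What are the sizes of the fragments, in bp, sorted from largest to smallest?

400, 139, 126, 50, 41, 39 bp

Circular molecule, 6 cuts → 6 fragments:
  398 − 272 = 126 bp
  448 − 398 = 50 bp
  587 − 448 = 139 bp
  626 − 587 = 39 bp
  667 − 626 = 41 bp
  wrap: 795 − 667 + 272 = 400 bp
Sorted largest to smallest: 400, 139, 126, 50, 41, 39 bp.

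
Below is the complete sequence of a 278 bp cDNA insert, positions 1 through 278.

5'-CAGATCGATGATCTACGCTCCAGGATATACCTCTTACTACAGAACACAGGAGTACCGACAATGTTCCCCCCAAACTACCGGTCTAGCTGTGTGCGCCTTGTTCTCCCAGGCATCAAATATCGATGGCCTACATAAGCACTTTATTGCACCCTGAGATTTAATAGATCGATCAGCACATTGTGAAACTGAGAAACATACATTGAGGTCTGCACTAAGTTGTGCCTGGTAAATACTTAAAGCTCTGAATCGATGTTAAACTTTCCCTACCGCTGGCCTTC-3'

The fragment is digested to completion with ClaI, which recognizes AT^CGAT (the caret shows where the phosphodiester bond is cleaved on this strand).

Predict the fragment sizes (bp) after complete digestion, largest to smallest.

ClaI sites (ATCGAT) start at positions 4, 119, 165, 246.
ClaI cuts after base 2 of each site, so after positions 5, 120, 166, 247.
Linear molecule, 4 cuts → 5 fragments:
  1–5 → 5 bp
  6–120 → 115 bp
  121–166 → 46 bp
  167–247 → 81 bp
  248–278 → 31 bp
Sorted largest to smallest: 115, 81, 46, 31, 5 bp.

115, 81, 46, 31, 5 bp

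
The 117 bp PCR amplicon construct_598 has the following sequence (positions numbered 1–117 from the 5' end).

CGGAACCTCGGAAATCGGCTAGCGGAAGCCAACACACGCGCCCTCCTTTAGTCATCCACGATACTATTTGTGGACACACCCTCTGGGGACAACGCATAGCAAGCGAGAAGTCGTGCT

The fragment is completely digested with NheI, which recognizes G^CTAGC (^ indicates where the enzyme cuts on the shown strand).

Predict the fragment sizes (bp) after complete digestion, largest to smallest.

The NheI site (GCTAGC) starts at position 18.
NheI cuts after the first base of each site, so after position 18.
Linear molecule, 1 cut → 2 fragments:
  1–18 → 18 bp
  19–117 → 99 bp
Sorted largest to smallest: 99, 18 bp.

99, 18 bp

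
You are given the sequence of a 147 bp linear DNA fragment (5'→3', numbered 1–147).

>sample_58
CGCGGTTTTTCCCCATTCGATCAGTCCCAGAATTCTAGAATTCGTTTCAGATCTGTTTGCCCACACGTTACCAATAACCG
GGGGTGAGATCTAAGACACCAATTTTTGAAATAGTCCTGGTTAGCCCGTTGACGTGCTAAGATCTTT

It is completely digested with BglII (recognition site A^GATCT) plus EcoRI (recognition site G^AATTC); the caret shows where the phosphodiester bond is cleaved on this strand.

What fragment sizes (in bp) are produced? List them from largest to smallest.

BglII sites (AGATCT) start at positions 49, 87, 140.
BglII cuts after the first base of each site, so after positions 49, 87, 140.
EcoRI sites (GAATTC) start at positions 30, 38.
EcoRI cuts after the first base of each site, so after positions 30, 38.
Combined cut positions: 30, 38, 49, 87, 140.
Linear molecule, 5 cuts → 6 fragments:
  1–30 → 30 bp
  31–38 → 8 bp
  39–49 → 11 bp
  50–87 → 38 bp
  88–140 → 53 bp
  141–147 → 7 bp
Sorted largest to smallest: 53, 38, 30, 11, 8, 7 bp.

53, 38, 30, 11, 8, 7 bp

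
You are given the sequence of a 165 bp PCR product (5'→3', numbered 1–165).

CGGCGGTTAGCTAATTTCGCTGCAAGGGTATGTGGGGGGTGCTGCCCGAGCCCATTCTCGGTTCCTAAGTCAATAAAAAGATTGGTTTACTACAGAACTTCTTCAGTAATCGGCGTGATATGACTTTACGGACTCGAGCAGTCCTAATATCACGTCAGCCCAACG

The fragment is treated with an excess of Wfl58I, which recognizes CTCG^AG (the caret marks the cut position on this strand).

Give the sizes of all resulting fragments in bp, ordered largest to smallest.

The Wfl58I site (CTCGAG) starts at position 133.
Wfl58I cuts after base 4 of each site, so after position 136.
Linear molecule, 1 cut → 2 fragments:
  1–136 → 136 bp
  137–165 → 29 bp
Sorted largest to smallest: 136, 29 bp.

136, 29 bp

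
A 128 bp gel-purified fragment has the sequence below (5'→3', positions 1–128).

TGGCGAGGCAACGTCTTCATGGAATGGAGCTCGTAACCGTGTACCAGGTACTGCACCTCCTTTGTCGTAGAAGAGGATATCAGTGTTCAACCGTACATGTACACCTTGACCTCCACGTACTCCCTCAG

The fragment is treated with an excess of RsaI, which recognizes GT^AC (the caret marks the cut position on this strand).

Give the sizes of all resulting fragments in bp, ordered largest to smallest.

45, 42, 18, 10, 7, 6 bp

RsaI sites (GTAC) start at positions 41, 48, 93, 99, 117.
RsaI cuts after base 2 of each site, so after positions 42, 49, 94, 100, 118.
Linear molecule, 5 cuts → 6 fragments:
  1–42 → 42 bp
  43–49 → 7 bp
  50–94 → 45 bp
  95–100 → 6 bp
  101–118 → 18 bp
  119–128 → 10 bp
Sorted largest to smallest: 45, 42, 18, 10, 7, 6 bp.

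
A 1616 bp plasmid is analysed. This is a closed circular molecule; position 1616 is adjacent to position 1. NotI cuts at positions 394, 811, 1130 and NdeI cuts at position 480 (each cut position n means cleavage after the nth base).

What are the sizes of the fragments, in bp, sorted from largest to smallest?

880, 331, 319, 86 bp

Combined cut positions (sorted): 394, 480, 811, 1130.
Circular molecule, 4 cuts → 4 fragments:
  480 − 394 = 86 bp
  811 − 480 = 331 bp
  1130 − 811 = 319 bp
  wrap: 1616 − 1130 + 394 = 880 bp
Sorted largest to smallest: 880, 331, 319, 86 bp.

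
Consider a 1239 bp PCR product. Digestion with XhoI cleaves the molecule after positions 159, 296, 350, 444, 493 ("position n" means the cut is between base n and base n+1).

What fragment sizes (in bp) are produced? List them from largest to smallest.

Linear molecule, 5 cuts → 6 fragments:
  159 − 0 = 159 bp
  296 − 159 = 137 bp
  350 − 296 = 54 bp
  444 − 350 = 94 bp
  493 − 444 = 49 bp
  1239 − 493 = 746 bp
Sorted largest to smallest: 746, 159, 137, 94, 54, 49 bp.

746, 159, 137, 94, 54, 49 bp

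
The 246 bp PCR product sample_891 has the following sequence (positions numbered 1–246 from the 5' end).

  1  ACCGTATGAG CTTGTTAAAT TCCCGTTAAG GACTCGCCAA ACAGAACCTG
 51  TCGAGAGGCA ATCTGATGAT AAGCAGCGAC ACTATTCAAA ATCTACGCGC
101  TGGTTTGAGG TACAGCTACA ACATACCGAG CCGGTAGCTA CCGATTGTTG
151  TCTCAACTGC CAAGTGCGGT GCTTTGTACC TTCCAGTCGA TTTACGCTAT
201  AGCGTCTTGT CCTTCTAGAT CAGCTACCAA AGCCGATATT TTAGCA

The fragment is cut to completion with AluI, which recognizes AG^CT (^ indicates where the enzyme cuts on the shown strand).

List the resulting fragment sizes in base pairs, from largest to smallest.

AluI sites (AGCT) start at positions 9, 114, 136, 222.
AluI cuts after base 2 of each site, so after positions 10, 115, 137, 223.
Linear molecule, 4 cuts → 5 fragments:
  1–10 → 10 bp
  11–115 → 105 bp
  116–137 → 22 bp
  138–223 → 86 bp
  224–246 → 23 bp
Sorted largest to smallest: 105, 86, 23, 22, 10 bp.

105, 86, 23, 22, 10 bp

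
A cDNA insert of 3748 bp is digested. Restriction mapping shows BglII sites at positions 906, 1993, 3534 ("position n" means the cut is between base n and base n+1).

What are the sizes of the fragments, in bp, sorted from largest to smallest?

1541, 1087, 906, 214 bp

Linear molecule, 3 cuts → 4 fragments:
  906 − 0 = 906 bp
  1993 − 906 = 1087 bp
  3534 − 1993 = 1541 bp
  3748 − 3534 = 214 bp
Sorted largest to smallest: 1541, 1087, 906, 214 bp.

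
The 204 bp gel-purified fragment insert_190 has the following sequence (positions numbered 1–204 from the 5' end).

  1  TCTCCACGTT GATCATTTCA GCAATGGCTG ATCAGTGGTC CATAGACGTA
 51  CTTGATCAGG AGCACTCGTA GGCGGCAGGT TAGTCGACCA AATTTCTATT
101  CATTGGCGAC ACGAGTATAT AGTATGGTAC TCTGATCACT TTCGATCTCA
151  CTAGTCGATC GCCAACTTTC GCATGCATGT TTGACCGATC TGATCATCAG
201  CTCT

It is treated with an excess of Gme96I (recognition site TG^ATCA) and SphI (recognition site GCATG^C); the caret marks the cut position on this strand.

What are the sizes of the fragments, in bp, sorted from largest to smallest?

80, 41, 24, 19, 17, 12, 11 bp

Gme96I sites (TGATCA) start at positions 10, 29, 53, 133, 191.
Gme96I cuts after base 2 of each site, so after positions 11, 30, 54, 134, 192.
The SphI site (GCATGC) starts at position 171.
SphI cuts after base 5 of each site (before the last base), so after position 175.
Combined cut positions: 11, 30, 54, 134, 175, 192.
Linear molecule, 6 cuts → 7 fragments:
  1–11 → 11 bp
  12–30 → 19 bp
  31–54 → 24 bp
  55–134 → 80 bp
  135–175 → 41 bp
  176–192 → 17 bp
  193–204 → 12 bp
Sorted largest to smallest: 80, 41, 24, 19, 17, 12, 11 bp.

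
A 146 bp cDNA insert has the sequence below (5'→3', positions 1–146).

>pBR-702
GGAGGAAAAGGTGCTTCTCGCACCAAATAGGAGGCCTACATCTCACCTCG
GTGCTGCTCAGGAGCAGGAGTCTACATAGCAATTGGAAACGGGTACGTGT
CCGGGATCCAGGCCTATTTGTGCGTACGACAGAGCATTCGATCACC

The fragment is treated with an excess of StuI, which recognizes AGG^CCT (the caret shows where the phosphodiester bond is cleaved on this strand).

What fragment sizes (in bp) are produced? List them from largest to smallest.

StuI sites (AGGCCT) start at positions 32, 110.
StuI cuts after base 3 of each site, so after positions 34, 112.
Linear molecule, 2 cuts → 3 fragments:
  1–34 → 34 bp
  35–112 → 78 bp
  113–146 → 34 bp
Sorted largest to smallest: 78, 34, 34 bp.

78, 34, 34 bp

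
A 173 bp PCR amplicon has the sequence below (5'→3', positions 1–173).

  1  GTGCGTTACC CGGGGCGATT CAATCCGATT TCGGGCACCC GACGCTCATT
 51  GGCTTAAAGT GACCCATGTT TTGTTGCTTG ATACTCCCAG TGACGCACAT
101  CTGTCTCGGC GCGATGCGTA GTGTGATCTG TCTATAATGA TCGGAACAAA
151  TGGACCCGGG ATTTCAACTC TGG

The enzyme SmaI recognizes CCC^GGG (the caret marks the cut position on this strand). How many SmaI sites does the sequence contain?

2

CCCGGG occurs starting at positions 9, 155.
SmaI cuts at 2 sites.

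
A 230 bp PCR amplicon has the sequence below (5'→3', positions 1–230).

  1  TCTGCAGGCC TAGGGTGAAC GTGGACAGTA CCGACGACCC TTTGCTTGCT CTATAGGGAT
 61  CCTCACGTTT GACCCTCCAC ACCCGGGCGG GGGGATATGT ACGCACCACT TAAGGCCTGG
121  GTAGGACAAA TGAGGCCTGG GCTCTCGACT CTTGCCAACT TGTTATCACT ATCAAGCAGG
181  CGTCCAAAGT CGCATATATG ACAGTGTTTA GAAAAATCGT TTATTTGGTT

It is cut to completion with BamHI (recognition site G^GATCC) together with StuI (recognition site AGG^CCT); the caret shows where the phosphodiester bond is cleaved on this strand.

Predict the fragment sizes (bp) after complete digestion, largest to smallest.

95, 58, 49, 20, 8 bp

The BamHI site (GGATCC) starts at position 57.
BamHI cuts after the first base of each site, so after position 57.
StuI sites (AGGCCT) start at positions 6, 113, 133.
StuI cuts after base 3 of each site, so after positions 8, 115, 135.
Combined cut positions: 8, 57, 115, 135.
Linear molecule, 4 cuts → 5 fragments:
  1–8 → 8 bp
  9–57 → 49 bp
  58–115 → 58 bp
  116–135 → 20 bp
  136–230 → 95 bp
Sorted largest to smallest: 95, 58, 49, 20, 8 bp.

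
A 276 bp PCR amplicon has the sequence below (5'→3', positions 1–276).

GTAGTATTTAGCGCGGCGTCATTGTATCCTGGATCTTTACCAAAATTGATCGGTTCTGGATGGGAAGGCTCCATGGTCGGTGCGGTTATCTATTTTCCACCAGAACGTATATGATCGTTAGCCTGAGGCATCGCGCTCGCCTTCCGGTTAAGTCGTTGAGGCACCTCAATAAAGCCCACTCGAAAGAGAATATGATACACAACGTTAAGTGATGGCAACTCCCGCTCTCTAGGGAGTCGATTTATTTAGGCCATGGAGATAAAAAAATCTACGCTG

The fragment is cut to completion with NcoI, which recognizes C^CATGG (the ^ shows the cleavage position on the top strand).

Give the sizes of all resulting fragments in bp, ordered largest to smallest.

NcoI sites (CCATGG) start at positions 71, 251.
NcoI cuts after the first base of each site, so after positions 71, 251.
Linear molecule, 2 cuts → 3 fragments:
  1–71 → 71 bp
  72–251 → 180 bp
  252–276 → 25 bp
Sorted largest to smallest: 180, 71, 25 bp.

180, 71, 25 bp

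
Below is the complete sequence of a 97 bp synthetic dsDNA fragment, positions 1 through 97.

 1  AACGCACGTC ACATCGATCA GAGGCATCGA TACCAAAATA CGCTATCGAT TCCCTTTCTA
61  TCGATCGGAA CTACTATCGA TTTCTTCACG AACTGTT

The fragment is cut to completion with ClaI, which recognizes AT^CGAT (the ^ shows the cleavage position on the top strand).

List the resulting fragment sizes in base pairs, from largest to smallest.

ClaI sites (ATCGAT) start at positions 13, 26, 45, 60, 76.
ClaI cuts after base 2 of each site, so after positions 14, 27, 46, 61, 77.
Linear molecule, 5 cuts → 6 fragments:
  1–14 → 14 bp
  15–27 → 13 bp
  28–46 → 19 bp
  47–61 → 15 bp
  62–77 → 16 bp
  78–97 → 20 bp
Sorted largest to smallest: 20, 19, 16, 15, 14, 13 bp.

20, 19, 16, 15, 14, 13 bp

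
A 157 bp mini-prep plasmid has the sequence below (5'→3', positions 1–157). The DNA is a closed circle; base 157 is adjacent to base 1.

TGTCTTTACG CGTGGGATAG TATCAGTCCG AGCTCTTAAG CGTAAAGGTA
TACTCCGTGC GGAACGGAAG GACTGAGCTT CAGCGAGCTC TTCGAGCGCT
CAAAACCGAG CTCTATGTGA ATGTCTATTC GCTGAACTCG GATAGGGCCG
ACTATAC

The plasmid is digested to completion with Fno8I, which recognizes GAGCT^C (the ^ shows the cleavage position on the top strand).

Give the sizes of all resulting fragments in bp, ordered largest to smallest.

Fno8I sites (GAGCTC) start at positions 30, 85, 108.
Fno8I cuts after base 5 of each site (before the last base), so after positions 34, 89, 112.
Circular molecule, 3 cuts → 3 fragments:
  35–89 → 55 bp
  90–112 → 23 bp
  113–157 then 1–34 → 45 + 34 = 79 bp
Sorted largest to smallest: 79, 55, 23 bp.

79, 55, 23 bp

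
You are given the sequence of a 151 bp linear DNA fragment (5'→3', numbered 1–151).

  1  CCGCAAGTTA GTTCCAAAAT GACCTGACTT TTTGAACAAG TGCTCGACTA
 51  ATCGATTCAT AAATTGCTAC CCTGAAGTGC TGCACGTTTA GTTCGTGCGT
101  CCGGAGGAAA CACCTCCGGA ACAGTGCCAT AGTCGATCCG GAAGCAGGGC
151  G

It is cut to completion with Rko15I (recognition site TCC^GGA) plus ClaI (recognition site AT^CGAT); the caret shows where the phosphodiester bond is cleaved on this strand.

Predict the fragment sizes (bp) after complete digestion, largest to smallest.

Rko15I sites (TCCGGA) start at positions 100, 115, 137.
Rko15I cuts after base 3 of each site, so after positions 102, 117, 139.
The ClaI site (ATCGAT) starts at position 51.
ClaI cuts after base 2 of each site, so after position 52.
Combined cut positions: 52, 102, 117, 139.
Linear molecule, 4 cuts → 5 fragments:
  1–52 → 52 bp
  53–102 → 50 bp
  103–117 → 15 bp
  118–139 → 22 bp
  140–151 → 12 bp
Sorted largest to smallest: 52, 50, 22, 15, 12 bp.

52, 50, 22, 15, 12 bp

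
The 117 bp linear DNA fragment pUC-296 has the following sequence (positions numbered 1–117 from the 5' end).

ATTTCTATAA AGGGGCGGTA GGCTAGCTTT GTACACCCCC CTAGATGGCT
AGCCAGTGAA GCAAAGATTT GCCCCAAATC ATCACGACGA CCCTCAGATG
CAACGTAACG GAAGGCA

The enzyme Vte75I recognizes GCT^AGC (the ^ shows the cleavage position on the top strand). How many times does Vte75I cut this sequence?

2

GCTAGC occurs starting at positions 22, 48.
Vte75I cuts at 2 sites.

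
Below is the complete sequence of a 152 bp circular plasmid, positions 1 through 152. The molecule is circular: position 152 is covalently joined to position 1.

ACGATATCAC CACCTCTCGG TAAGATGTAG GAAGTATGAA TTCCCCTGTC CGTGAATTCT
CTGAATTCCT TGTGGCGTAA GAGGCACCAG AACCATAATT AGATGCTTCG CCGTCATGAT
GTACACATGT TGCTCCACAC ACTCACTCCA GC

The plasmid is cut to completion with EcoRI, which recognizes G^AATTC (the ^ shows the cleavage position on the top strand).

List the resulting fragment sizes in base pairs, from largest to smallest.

127, 16, 9 bp

EcoRI sites (GAATTC) start at positions 38, 54, 63.
EcoRI cuts after the first base of each site, so after positions 38, 54, 63.
Circular molecule, 3 cuts → 3 fragments:
  39–54 → 16 bp
  55–63 → 9 bp
  64–152 then 1–38 → 89 + 38 = 127 bp
Sorted largest to smallest: 127, 16, 9 bp.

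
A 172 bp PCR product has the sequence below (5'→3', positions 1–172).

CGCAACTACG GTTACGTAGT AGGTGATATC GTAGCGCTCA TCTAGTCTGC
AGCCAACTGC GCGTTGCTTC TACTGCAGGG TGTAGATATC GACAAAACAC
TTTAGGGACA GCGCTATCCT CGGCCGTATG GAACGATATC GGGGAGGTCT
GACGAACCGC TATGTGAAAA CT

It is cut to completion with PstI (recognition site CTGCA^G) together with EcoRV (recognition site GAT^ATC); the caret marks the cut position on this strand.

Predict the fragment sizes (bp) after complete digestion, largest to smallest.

PstI sites (CTGCAG) start at positions 47, 73.
PstI cuts after base 5 of each site (before the last base), so after positions 51, 77.
EcoRV sites (GATATC) start at positions 25, 85, 135.
EcoRV cuts after base 3 of each site, so after positions 27, 87, 137.
Combined cut positions: 27, 51, 77, 87, 137.
Linear molecule, 5 cuts → 6 fragments:
  1–27 → 27 bp
  28–51 → 24 bp
  52–77 → 26 bp
  78–87 → 10 bp
  88–137 → 50 bp
  138–172 → 35 bp
Sorted largest to smallest: 50, 35, 27, 26, 24, 10 bp.

50, 35, 27, 26, 24, 10 bp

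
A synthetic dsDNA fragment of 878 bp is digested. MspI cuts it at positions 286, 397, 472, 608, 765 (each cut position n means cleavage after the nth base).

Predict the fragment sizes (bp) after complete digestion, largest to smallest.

Linear molecule, 5 cuts → 6 fragments:
  286 − 0 = 286 bp
  397 − 286 = 111 bp
  472 − 397 = 75 bp
  608 − 472 = 136 bp
  765 − 608 = 157 bp
  878 − 765 = 113 bp
Sorted largest to smallest: 286, 157, 136, 113, 111, 75 bp.

286, 157, 136, 113, 111, 75 bp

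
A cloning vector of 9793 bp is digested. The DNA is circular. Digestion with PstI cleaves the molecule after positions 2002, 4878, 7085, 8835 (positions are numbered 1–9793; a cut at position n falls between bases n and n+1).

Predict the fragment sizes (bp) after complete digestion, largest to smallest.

Circular molecule, 4 cuts → 4 fragments:
  4878 − 2002 = 2876 bp
  7085 − 4878 = 2207 bp
  8835 − 7085 = 1750 bp
  wrap: 9793 − 8835 + 2002 = 2960 bp
Sorted largest to smallest: 2960, 2876, 2207, 1750 bp.

2960, 2876, 2207, 1750 bp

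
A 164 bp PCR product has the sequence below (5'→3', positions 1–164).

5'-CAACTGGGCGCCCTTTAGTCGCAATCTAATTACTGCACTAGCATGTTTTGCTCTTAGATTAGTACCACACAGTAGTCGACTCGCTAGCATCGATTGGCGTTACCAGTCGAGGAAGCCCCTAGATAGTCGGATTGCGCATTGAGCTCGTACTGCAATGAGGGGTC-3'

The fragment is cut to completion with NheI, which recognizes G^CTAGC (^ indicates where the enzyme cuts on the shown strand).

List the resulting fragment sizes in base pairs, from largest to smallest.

The NheI site (GCTAGC) starts at position 83.
NheI cuts after the first base of each site, so after position 83.
Linear molecule, 1 cut → 2 fragments:
  1–83 → 83 bp
  84–164 → 81 bp
Sorted largest to smallest: 83, 81 bp.

83, 81 bp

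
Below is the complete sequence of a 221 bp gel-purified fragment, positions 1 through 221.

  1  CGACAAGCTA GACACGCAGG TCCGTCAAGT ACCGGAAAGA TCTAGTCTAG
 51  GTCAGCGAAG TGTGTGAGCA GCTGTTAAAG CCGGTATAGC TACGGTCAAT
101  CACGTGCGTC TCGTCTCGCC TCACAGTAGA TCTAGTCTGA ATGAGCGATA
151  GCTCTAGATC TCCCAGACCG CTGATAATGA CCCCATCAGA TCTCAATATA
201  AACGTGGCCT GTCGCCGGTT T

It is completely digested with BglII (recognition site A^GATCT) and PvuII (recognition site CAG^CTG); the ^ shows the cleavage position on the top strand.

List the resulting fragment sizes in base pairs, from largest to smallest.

57, 38, 33, 33, 32, 28 bp

BglII sites (AGATCT) start at positions 38, 128, 156, 188.
BglII cuts after the first base of each site, so after positions 38, 128, 156, 188.
The PvuII site (CAGCTG) starts at position 69.
PvuII cuts after base 3 of each site, so after position 71.
Combined cut positions: 38, 71, 128, 156, 188.
Linear molecule, 5 cuts → 6 fragments:
  1–38 → 38 bp
  39–71 → 33 bp
  72–128 → 57 bp
  129–156 → 28 bp
  157–188 → 32 bp
  189–221 → 33 bp
Sorted largest to smallest: 57, 38, 33, 33, 32, 28 bp.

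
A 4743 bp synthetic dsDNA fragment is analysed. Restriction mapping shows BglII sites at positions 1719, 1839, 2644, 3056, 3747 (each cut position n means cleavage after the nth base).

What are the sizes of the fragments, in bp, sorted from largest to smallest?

Linear molecule, 5 cuts → 6 fragments:
  1719 − 0 = 1719 bp
  1839 − 1719 = 120 bp
  2644 − 1839 = 805 bp
  3056 − 2644 = 412 bp
  3747 − 3056 = 691 bp
  4743 − 3747 = 996 bp
Sorted largest to smallest: 1719, 996, 805, 691, 412, 120 bp.

1719, 996, 805, 691, 412, 120 bp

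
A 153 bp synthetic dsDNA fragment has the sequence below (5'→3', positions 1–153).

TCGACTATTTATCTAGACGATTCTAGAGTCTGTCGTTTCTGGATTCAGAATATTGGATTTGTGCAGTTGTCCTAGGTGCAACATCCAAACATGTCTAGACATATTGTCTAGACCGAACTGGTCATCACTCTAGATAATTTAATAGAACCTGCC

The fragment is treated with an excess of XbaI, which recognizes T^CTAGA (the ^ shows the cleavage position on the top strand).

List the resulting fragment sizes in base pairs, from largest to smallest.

XbaI sites (TCTAGA) start at positions 12, 22, 94, 107, 129.
XbaI cuts after the first base of each site, so after positions 12, 22, 94, 107, 129.
Linear molecule, 5 cuts → 6 fragments:
  1–12 → 12 bp
  13–22 → 10 bp
  23–94 → 72 bp
  95–107 → 13 bp
  108–129 → 22 bp
  130–153 → 24 bp
Sorted largest to smallest: 72, 24, 22, 13, 12, 10 bp.

72, 24, 22, 13, 12, 10 bp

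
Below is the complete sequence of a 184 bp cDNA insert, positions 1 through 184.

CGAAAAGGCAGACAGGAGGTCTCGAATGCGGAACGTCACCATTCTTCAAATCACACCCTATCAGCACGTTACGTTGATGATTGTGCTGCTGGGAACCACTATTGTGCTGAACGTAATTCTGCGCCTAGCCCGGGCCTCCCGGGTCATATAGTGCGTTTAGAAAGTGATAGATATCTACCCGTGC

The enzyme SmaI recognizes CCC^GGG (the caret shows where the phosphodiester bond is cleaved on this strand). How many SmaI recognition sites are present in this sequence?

2

CCCGGG occurs starting at positions 129, 138.
SmaI cuts at 2 sites.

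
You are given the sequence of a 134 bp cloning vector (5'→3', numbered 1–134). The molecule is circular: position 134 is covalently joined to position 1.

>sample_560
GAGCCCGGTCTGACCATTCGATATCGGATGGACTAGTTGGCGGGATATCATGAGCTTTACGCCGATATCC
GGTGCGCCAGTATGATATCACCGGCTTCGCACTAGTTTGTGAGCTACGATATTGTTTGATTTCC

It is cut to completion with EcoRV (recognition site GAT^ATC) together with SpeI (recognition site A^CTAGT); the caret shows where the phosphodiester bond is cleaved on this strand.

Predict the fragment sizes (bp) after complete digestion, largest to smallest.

55, 20, 20, 15, 14, 10 bp

EcoRV sites (GATATC) start at positions 20, 44, 64, 84.
EcoRV cuts after base 3 of each site, so after positions 22, 46, 66, 86.
SpeI sites (ACTAGT) start at positions 32, 101.
SpeI cuts after the first base of each site, so after positions 32, 101.
Combined cut positions: 22, 32, 46, 66, 86, 101.
Circular molecule, 6 cuts → 6 fragments:
  23–32 → 10 bp
  33–46 → 14 bp
  47–66 → 20 bp
  67–86 → 20 bp
  87–101 → 15 bp
  102–134 then 1–22 → 33 + 22 = 55 bp
Sorted largest to smallest: 55, 20, 20, 15, 14, 10 bp.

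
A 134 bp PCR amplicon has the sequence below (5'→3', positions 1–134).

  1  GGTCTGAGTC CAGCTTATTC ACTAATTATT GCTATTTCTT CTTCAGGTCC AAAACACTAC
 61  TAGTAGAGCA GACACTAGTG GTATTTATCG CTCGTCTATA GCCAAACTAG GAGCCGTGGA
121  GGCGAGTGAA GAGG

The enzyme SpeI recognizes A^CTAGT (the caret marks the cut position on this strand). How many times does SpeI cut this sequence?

ACTAGT occurs starting at positions 59, 74.
SpeI cuts at 2 sites.

2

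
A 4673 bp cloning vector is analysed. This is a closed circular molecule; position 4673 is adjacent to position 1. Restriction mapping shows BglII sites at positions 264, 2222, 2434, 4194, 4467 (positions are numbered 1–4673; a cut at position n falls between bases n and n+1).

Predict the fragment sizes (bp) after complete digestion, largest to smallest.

1958, 1760, 470, 273, 212 bp

Circular molecule, 5 cuts → 5 fragments:
  2222 − 264 = 1958 bp
  2434 − 2222 = 212 bp
  4194 − 2434 = 1760 bp
  4467 − 4194 = 273 bp
  wrap: 4673 − 4467 + 264 = 470 bp
Sorted largest to smallest: 1958, 1760, 470, 273, 212 bp.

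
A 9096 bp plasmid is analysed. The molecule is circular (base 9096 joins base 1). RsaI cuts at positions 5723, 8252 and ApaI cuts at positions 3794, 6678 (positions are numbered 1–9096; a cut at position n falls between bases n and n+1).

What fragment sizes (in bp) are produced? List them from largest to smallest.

Combined cut positions (sorted): 3794, 5723, 6678, 8252.
Circular molecule, 4 cuts → 4 fragments:
  5723 − 3794 = 1929 bp
  6678 − 5723 = 955 bp
  8252 − 6678 = 1574 bp
  wrap: 9096 − 8252 + 3794 = 4638 bp
Sorted largest to smallest: 4638, 1929, 1574, 955 bp.

4638, 1929, 1574, 955 bp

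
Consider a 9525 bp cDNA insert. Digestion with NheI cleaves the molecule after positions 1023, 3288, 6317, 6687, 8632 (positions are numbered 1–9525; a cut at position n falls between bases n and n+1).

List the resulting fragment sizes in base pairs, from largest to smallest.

3029, 2265, 1945, 1023, 893, 370 bp

Linear molecule, 5 cuts → 6 fragments:
  1023 − 0 = 1023 bp
  3288 − 1023 = 2265 bp
  6317 − 3288 = 3029 bp
  6687 − 6317 = 370 bp
  8632 − 6687 = 1945 bp
  9525 − 8632 = 893 bp
Sorted largest to smallest: 3029, 2265, 1945, 1023, 893, 370 bp.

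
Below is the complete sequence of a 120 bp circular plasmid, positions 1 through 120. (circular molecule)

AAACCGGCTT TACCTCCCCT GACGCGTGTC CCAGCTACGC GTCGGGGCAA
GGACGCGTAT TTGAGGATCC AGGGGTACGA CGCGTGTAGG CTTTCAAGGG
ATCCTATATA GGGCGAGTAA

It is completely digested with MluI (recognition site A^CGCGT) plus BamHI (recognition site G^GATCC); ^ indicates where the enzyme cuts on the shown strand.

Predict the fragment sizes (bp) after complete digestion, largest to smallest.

MluI sites (ACGCGT) start at positions 22, 37, 53, 80.
MluI cuts after the first base of each site, so after positions 22, 37, 53, 80.
BamHI sites (GGATCC) start at positions 65, 99.
BamHI cuts after the first base of each site, so after positions 65, 99.
Combined cut positions: 22, 37, 53, 65, 80, 99.
Circular molecule, 6 cuts → 6 fragments:
  23–37 → 15 bp
  38–53 → 16 bp
  54–65 → 12 bp
  66–80 → 15 bp
  81–99 → 19 bp
  100–120 then 1–22 → 21 + 22 = 43 bp
Sorted largest to smallest: 43, 19, 16, 15, 15, 12 bp.

43, 19, 16, 15, 15, 12 bp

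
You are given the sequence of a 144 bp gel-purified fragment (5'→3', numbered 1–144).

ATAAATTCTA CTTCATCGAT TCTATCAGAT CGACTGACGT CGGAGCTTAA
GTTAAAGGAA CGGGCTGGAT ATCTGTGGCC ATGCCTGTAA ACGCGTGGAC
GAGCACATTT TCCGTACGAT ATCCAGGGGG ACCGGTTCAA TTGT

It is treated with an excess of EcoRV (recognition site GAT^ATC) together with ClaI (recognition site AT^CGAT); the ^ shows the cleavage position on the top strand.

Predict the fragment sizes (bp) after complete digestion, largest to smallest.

54, 50, 24, 16 bp

EcoRV sites (GATATC) start at positions 68, 118.
EcoRV cuts after base 3 of each site, so after positions 70, 120.
The ClaI site (ATCGAT) starts at position 15.
ClaI cuts after base 2 of each site, so after position 16.
Combined cut positions: 16, 70, 120.
Linear molecule, 3 cuts → 4 fragments:
  1–16 → 16 bp
  17–70 → 54 bp
  71–120 → 50 bp
  121–144 → 24 bp
Sorted largest to smallest: 54, 50, 24, 16 bp.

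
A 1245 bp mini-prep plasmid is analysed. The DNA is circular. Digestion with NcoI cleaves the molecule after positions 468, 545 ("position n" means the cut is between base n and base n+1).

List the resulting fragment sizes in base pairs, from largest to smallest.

Circular molecule, 2 cuts → 2 fragments:
  545 − 468 = 77 bp
  wrap: 1245 − 545 + 468 = 1168 bp
Sorted largest to smallest: 1168, 77 bp.

1168, 77 bp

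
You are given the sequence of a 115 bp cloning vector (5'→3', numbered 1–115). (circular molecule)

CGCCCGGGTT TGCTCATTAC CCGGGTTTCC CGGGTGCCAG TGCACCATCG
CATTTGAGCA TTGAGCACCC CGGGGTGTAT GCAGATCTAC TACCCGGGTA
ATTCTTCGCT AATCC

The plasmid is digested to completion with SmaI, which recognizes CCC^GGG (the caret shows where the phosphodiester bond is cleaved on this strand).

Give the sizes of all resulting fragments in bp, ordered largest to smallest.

40, 25, 24, 17, 9 bp

SmaI sites (CCCGGG) start at positions 3, 20, 29, 69, 93.
SmaI cuts after base 3 of each site, so after positions 5, 22, 31, 71, 95.
Circular molecule, 5 cuts → 5 fragments:
  6–22 → 17 bp
  23–31 → 9 bp
  32–71 → 40 bp
  72–95 → 24 bp
  96–115 then 1–5 → 20 + 5 = 25 bp
Sorted largest to smallest: 40, 25, 24, 17, 9 bp.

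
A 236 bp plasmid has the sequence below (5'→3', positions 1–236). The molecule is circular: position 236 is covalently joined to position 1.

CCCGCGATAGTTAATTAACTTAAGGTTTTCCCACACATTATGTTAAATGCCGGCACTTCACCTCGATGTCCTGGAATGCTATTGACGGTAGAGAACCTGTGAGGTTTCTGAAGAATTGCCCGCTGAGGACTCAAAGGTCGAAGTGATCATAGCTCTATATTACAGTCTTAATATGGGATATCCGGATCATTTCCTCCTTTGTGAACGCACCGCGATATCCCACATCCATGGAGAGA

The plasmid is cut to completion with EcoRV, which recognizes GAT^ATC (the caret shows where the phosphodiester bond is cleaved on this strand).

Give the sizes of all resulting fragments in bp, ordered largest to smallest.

EcoRV sites (GATATC) start at positions 177, 214.
EcoRV cuts after base 3 of each site, so after positions 179, 216.
Circular molecule, 2 cuts → 2 fragments:
  180–216 → 37 bp
  217–236 then 1–179 → 20 + 179 = 199 bp
Sorted largest to smallest: 199, 37 bp.

199, 37 bp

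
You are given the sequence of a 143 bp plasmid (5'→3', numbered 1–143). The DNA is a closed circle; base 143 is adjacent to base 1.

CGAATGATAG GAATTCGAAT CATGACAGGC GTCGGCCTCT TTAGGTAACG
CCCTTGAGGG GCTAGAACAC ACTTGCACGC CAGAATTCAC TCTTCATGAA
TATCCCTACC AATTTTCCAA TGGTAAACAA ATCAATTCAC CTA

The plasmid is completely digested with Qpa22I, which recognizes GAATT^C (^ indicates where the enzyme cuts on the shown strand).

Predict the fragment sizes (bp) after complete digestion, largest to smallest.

72, 71 bp

Qpa22I sites (GAATTC) start at positions 11, 83.
Qpa22I cuts after base 5 of each site (before the last base), so after positions 15, 87.
Circular molecule, 2 cuts → 2 fragments:
  16–87 → 72 bp
  88–143 then 1–15 → 56 + 15 = 71 bp
Sorted largest to smallest: 72, 71 bp.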